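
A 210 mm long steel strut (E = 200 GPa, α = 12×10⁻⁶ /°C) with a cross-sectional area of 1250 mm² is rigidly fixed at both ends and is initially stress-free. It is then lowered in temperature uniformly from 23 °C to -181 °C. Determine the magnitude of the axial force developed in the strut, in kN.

P ≈ 612 kN (tensile)

The ends cannot move, so σ = EαΔT = 200×10³ × 12×10⁻⁶ × 204 = 489.6 MPa.
Then P = σA = 489.6 × 1250 mm² = 612 kN, tensile.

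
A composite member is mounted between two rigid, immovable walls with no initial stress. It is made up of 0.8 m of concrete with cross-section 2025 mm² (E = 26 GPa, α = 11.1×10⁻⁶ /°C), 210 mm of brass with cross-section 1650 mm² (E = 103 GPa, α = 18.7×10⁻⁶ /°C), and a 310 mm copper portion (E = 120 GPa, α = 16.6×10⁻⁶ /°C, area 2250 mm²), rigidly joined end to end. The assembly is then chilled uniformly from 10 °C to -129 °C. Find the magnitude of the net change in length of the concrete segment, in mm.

With the walls removed the bar would change length by δ_free = Σ αᵢΔT Lᵢ = 11.1×10⁻⁶×139×800 + 18.7×10⁻⁶×139×210 + 16.6×10⁻⁶×139×310 = 2.495 mm.
Since the ends are fixed, an axial force P builds up, equal in every segment, with P · Σ Lᵢ/(AᵢEᵢ) = δ_free.
Σ Lᵢ/(AᵢEᵢ) = 800/(2025×26×10³) + 210/(1650×103×10³) + 310/(2250×120×10³) = 1.758×10⁻⁵ mm/N.
Hence P = δ_free / Σ(L/AE) = 2.495/1.758×10⁻⁵ = 142 kN (tensile).
For the concrete segment, free thermal change = 11.1×10⁻⁶×139×800 = 1.234 mm and elastic change from P = 142000×800/(2025×26×10³) = 2.157 mm; these oppose, so the net change is 0.923 mm (segment lengthens).

|ΔL| ≈ 0.923 mm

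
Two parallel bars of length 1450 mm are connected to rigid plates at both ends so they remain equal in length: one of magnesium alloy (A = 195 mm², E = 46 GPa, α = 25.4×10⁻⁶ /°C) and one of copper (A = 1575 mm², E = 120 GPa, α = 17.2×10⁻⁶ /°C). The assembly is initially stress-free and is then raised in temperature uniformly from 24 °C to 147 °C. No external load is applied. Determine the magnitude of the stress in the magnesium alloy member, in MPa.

Equilibrium of a rigid end plate with no external load gives equal and opposite internal forces ±P in the two members. Since α_{magnesium alloy} > α_{copper}, heating drives the magnesium alloy into compression and the copper into tension.
Setting the final lengths equal and cancelling L: (α₁ − α₂)ΔT = P/(A₁E₁) + P/(A₂E₂).
|α₁ − α₂|·ΔT = 8.2×10⁻⁶ × 123 = 0.001009.
1/(A₁E₁) + 1/(A₂E₂) = 1/(195×46×10³) + 1/(1575×120×10³) = 1.168×10⁻⁷ N⁻¹.
So P = 0.001009 / 1.168×10⁻⁷ = 8.637 kN.
σ_{magnesium alloy} = P/A₁ = 8637/195 = 44.29 MPa, compressive.

σ ≈ 44.3 MPa (compressive)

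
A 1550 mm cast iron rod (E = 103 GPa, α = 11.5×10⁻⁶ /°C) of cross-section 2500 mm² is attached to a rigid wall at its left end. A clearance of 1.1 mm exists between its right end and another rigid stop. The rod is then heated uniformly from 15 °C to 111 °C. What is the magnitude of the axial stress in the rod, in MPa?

σ ≈ 40.6 MPa (compressive)

If the wall were absent the rod would grow by αΔT L = 11.5×10⁻⁶ × 96 × 1550 = 1.711 mm.
After closing the 1.1 mm clearance, 1.711 − 1.1 = 0.6112 mm of expansion remains to be suppressed by the wall.
That suppressed elongation corresponds to σ = E·Δ/L = 103×10³ × 0.6112/1550 = 40.62 MPa.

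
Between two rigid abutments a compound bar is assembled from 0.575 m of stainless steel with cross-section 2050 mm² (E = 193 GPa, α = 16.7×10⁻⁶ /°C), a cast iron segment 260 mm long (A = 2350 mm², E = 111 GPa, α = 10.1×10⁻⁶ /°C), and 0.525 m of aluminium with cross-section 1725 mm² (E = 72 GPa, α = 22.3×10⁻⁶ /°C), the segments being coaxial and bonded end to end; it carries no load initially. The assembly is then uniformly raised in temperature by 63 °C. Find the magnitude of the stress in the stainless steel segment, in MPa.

σ ≈ 110 MPa (compressive)

Free thermal expansion of the whole bar: Σ αᵢΔT Lᵢ = 16.7×10⁻⁶×63×575 + 10.1×10⁻⁶×63×260 + 22.3×10⁻⁶×63×525 = 1.508 mm.
Since the ends are fixed, an axial force P builds up, equal in every segment, with P · Σ Lᵢ/(AᵢEᵢ) = δ_free.
Σ Lᵢ/(AᵢEᵢ) = 575/(2050×193×10³) + 260/(2350×111×10³) + 525/(1725×72×10³) = 6.677×10⁻⁶ mm/N.
So P = 1.508 / 6.677×10⁻⁶ = 225.8 kN, compressive.
σ_{stainless steel} = P / A = 225800 / 2050 = 110.2 MPa.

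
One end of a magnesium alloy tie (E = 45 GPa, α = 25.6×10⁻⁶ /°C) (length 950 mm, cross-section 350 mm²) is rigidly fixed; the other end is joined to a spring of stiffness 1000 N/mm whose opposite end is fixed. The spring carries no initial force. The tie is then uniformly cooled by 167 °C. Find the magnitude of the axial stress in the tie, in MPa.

The unrestrained thermal change is αΔT L = 25.6×10⁻⁶ × 167 × 950 = 4.061 mm.
Let P be the tensile force in the spring. The tie extends elastically by PL/(AE) and the spring stretches by P/k; together these equal δ_free.
So P = δ_free / [L/(AE) + 1/k] = 4.061 / [ 950/(350×45×10³) + 1/(1000) ].
P = 4.061 / 0.00106 = 3830 N.
σ = P/A = 3830/350 = 10.94 MPa.

σ ≈ 10.9 MPa (tensile)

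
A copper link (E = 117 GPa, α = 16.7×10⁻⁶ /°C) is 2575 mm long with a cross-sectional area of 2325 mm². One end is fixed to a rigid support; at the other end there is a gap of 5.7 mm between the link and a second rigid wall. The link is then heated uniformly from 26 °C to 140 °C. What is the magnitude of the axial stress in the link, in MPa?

Free thermal elongation = αΔT L = 16.7×10⁻⁶ × 114 × 2575 = 4.902 mm.
Since δ_free = 4.9 mm is less than the 5.7 mm gap, the link never touches the wall. No axial force develops.

σ ≈ 0 MPa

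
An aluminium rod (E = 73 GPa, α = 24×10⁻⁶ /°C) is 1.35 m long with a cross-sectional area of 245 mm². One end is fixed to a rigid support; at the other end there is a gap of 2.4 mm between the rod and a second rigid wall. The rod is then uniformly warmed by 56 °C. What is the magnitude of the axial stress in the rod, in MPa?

Unrestrained expansion: δ_free = αΔT L = 24×10⁻⁶ × 56 × 1350 = 1.814 mm.
This is smaller than the 2.4 mm clearance, so the rod expands freely without reaching the stop — the stress is zero.

σ ≈ 0 MPa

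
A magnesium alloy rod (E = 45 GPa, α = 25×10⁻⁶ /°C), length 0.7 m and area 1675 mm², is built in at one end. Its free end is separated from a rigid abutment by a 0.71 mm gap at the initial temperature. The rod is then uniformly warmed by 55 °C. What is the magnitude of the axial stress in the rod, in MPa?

σ ≈ 16.2 MPa (compressive)

Free thermal elongation = αΔT L = 25×10⁻⁶ × 55 × 700 = 0.9625 mm.
The gap closes (δ_free > 0.71 mm) and the wall then resists a further 0.9625 − 0.71 = 0.2525 mm of expansion.
Compatibility: PL/(AE) = 0.2525 mm, so σ = P/A = E × (0.2525/700) = 16.23 MPa.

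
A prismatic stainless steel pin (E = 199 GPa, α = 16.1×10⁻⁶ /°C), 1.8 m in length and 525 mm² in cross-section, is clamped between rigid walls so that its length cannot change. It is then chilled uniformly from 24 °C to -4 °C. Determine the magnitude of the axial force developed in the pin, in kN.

With zero net strain, σ = E·αΔT = 199 GPa × 16.1×10⁻⁶ × 28 = 89.71 MPa.
Axial force P = σA = 89.71 × 525 = 47100 N = 47.1 kN, tensile.

P ≈ 47.1 kN (tensile)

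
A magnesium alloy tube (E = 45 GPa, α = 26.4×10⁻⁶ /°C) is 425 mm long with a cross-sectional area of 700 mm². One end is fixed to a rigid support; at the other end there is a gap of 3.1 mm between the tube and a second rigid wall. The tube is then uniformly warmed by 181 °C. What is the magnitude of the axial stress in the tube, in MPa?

σ ≈ 0 MPa

Free thermal elongation = αΔT L = 26.4×10⁻⁶ × 181 × 425 = 2.031 mm.
Since δ_free = 2.03 mm is less than the 3.1 mm gap, the tube never touches the wall. No axial force develops.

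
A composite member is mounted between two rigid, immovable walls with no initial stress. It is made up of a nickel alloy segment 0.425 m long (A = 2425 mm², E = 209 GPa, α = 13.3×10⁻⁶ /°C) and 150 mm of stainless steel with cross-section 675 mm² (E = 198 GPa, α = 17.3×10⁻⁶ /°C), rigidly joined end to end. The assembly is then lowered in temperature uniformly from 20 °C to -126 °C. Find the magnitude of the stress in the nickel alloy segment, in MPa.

σ ≈ 253 MPa (tensile)

If the supports were absent, the total length change would be Σ αᵢΔT Lᵢ = 13.3×10⁻⁶×146×425 + 17.3×10⁻⁶×146×150 = 1.204 mm.
Since the ends are fixed, an axial force P builds up, equal in every segment, with P · Σ Lᵢ/(AᵢEᵢ) = δ_free.
The series flexibility is Σ Lᵢ/(AᵢEᵢ) = 425/(2425×209×10³) + 150/(675×198×10³) = 1.961×10⁻⁶ mm/N.
P = 1.204 / 1.961×10⁻⁶ = 614100 N = 614.1 kN, tensile.
σ_{nickel alloy} = P / A = 614100 / 2425 = 253.2 MPa.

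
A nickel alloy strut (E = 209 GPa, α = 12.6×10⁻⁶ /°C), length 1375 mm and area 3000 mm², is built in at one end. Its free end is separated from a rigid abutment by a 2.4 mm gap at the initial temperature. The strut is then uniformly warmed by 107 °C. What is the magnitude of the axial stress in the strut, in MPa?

Unrestrained expansion: δ_free = αΔT L = 12.6×10⁻⁶ × 107 × 1375 = 1.854 mm.
Since δ_free = 1.85 mm is less than the 2.4 mm gap, the strut never touches the wall. No axial force develops.

σ ≈ 0 MPa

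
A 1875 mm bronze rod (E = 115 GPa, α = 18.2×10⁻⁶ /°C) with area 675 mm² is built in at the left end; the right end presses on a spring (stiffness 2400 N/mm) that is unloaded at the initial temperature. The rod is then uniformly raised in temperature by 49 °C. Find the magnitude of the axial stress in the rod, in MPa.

σ ≈ 5.62 MPa (compressive)

Free thermal expansion: δ_free = αΔT L = 18.2×10⁻⁶ × 49 × 1875 = 1.672 mm.
With a force P in the spring, the elastic change of the rod is PL/(AE) and that of the spring is P/k; compatibility requires their sum to equal δ_free.
So P = δ_free / [L/(AE) + 1/k] = 1.672 / [ 1875/(675×115×10³) + 1/(2400) ].
P = 1.672 / 0.0004408 = 3793 N.
σ = P/A = 3793/675 = 5.62 MPa.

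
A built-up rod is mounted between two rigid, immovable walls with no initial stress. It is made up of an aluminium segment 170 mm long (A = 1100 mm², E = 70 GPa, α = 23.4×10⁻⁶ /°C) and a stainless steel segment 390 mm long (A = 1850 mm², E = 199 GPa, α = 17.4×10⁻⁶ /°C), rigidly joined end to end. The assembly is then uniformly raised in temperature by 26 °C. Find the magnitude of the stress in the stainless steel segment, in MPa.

σ ≈ 46.3 MPa (compressive)

If the supports were absent, the total length change would be Σ αᵢΔT Lᵢ = 23.4×10⁻⁶×26×170 + 17.4×10⁻⁶×26×390 = 0.2799 mm.
The rigid supports impose zero overall length change; the single axial force P common to all segments must satisfy P Σ Lᵢ/(AᵢEᵢ) = δ_free.
The series flexibility is Σ Lᵢ/(AᵢEᵢ) = 170/(1100×70×10³) + 390/(1850×199×10³) = 3.267×10⁻⁶ mm/N.
Hence P = δ_free / Σ(L/AE) = 0.2799/3.267×10⁻⁶ = 85.66 kN (compressive).
σ_{stainless steel} = P / A = 85660 / 1850 = 46.3 MPa.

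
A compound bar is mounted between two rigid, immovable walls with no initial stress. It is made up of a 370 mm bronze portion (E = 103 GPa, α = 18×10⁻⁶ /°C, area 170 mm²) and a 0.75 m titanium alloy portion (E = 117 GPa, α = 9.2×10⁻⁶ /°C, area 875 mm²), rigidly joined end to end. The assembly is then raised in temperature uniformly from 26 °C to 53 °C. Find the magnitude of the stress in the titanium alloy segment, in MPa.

With the walls removed the bar would change length by δ_free = Σ αᵢΔT Lᵢ = 18×10⁻⁶×27×370 + 9.2×10⁻⁶×27×750 = 0.3661 mm.
Since the ends are fixed, an axial force P builds up, equal in every segment, with P · Σ Lᵢ/(AᵢEᵢ) = δ_free.
The series flexibility is Σ Lᵢ/(AᵢEᵢ) = 370/(170×103×10³) + 750/(875×117×10³) = 2.846×10⁻⁵ mm/N.
P = 0.3661 / 2.846×10⁻⁵ = 12870 N = 12.87 kN, compressive.
σ_{titanium alloy} = P / A = 12870 / 875 = 14.7 MPa.

σ ≈ 14.7 MPa (compressive)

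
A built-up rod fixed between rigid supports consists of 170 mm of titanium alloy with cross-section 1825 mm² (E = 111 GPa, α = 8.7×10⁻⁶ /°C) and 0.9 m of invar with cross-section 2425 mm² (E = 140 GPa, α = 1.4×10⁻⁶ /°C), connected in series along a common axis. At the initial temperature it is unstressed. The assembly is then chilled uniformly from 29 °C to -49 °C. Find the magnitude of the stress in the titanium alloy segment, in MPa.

σ ≈ 33.5 MPa (tensile)

With the walls removed the bar would change length by δ_free = Σ αᵢΔT Lᵢ = 8.7×10⁻⁶×78×170 + 1.4×10⁻⁶×78×900 = 0.2136 mm.
Since the ends are fixed, an axial force P builds up, equal in every segment, with P · Σ Lᵢ/(AᵢEᵢ) = δ_free.
Σ Lᵢ/(AᵢEᵢ) = 170/(1825×111×10³) + 900/(2425×140×10³) = 3.49×10⁻⁶ mm/N.
Hence P = δ_free / Σ(L/AE) = 0.2136/3.49×10⁻⁶ = 61.21 kN (tensile).
σ_{titanium alloy} = P / A = 61210 / 1825 = 33.54 MPa.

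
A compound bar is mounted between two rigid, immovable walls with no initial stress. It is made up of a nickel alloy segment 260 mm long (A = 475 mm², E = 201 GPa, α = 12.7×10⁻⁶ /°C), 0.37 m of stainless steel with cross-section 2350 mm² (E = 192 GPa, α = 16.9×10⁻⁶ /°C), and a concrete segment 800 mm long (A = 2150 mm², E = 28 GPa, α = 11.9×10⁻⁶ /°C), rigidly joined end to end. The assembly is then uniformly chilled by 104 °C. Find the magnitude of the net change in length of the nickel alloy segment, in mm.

|ΔL| ≈ 0.0225 mm

If the supports were absent, the total length change would be Σ αᵢΔT Lᵢ = 12.7×10⁻⁶×104×260 + 16.9×10⁻⁶×104×370 + 11.9×10⁻⁶×104×800 = 1.984 mm.
The rigid supports impose zero overall length change; the single axial force P common to all segments must satisfy P Σ Lᵢ/(AᵢEᵢ) = δ_free.
The series flexibility is Σ Lᵢ/(AᵢEᵢ) = 260/(475×201×10³) + 370/(2350×192×10³) + 800/(2150×28×10³) = 1.683×10⁻⁵ mm/N.
So P = 1.984 / 1.683×10⁻⁵ = 117.9 kN, tensile.
For the nickel alloy segment, free thermal change = 12.7×10⁻⁶×104×260 = 0.3434 mm and elastic change from P = 117900×260/(475×201×10³) = 0.321 mm; these oppose, so the net change is 0.0225 mm (segment shortens).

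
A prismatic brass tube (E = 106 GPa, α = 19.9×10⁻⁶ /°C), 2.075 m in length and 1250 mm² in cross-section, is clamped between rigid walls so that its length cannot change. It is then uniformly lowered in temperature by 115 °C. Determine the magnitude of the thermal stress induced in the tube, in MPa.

σ ≈ 243 MPa (tensile)

Because both ends are immovable the net strain is zero, and the suppressed thermal strain is αΔT = 19.9×10⁻⁶ × 115 = 2288.5×10⁻⁶.
σ = EαΔT = 106×10³ × 19.9×10⁻⁶ × 115 = 242.6 MPa (tensile; the tube is trying to contract).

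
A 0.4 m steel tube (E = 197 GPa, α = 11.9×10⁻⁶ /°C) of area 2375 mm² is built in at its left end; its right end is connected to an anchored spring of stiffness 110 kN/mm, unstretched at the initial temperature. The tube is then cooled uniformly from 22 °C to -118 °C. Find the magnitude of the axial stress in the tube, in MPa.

Free thermal contraction: δ_free = αΔT L = 11.9×10⁻⁶ × 140 × 400 = 0.6664 mm.
With a force P in the spring, the elastic change of the tube is PL/(AE) and that of the spring is P/k; compatibility requires their sum to equal δ_free.
So P = δ_free / [L/(AE) + 1/k] = 0.6664 / [ 400/(2375×197×10³) + 1/(110×10³) ].
P = 0.6664 / 9.946×10⁻⁶ = 67000 N.
σ = P/A = 67000/2375 = 28.21 MPa.

σ ≈ 28.2 MPa (tensile)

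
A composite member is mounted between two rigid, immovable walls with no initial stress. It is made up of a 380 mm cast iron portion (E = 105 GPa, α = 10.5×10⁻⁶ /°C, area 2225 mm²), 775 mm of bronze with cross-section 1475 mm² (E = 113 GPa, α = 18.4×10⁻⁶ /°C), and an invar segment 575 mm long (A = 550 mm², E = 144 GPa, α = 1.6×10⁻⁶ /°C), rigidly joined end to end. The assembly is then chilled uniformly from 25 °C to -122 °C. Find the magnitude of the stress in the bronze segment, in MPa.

Free thermal contraction of the whole bar: Σ αᵢΔT Lᵢ = 10.5×10⁻⁶×147×380 + 18.4×10⁻⁶×147×775 + 1.6×10⁻⁶×147×575 = 2.818 mm.
Since the ends are fixed, an axial force P builds up, equal in every segment, with P · Σ Lᵢ/(AᵢEᵢ) = δ_free.
Σ Lᵢ/(AᵢEᵢ) = 380/(2225×105×10³) + 775/(1475×113×10³) + 575/(550×144×10³) = 1.354×10⁻⁵ mm/N.
So P = 2.818 / 1.354×10⁻⁵ = 208.2 kN, tensile.
σ_{bronze} = P / A = 208200 / 1475 = 141.1 MPa.

σ ≈ 141 MPa (tensile)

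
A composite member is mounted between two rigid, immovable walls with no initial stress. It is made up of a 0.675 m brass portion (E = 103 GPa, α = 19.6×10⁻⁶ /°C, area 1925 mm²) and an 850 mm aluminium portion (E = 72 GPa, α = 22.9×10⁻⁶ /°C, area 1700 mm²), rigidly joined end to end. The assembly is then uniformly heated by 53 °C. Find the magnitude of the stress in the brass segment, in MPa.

With the walls removed the bar would change length by δ_free = Σ αᵢΔT Lᵢ = 19.6×10⁻⁶×53×675 + 22.9×10⁻⁶×53×850 = 1.733 mm.
The walls prevent any net length change, so an axial force P (same in every segment) develops. Compatibility: P · Σ Lᵢ/(AᵢEᵢ) = δ_free.
The series flexibility is Σ Lᵢ/(AᵢEᵢ) = 675/(1925×103×10³) + 850/(1700×72×10³) = 1.035×10⁻⁵ mm/N.
Hence P = δ_free / Σ(L/AE) = 1.733/1.035×10⁻⁵ = 167.4 kN (compressive).
σ_{brass} = P / A = 167400 / 1925 = 86.98 MPa.

σ ≈ 87 MPa (compressive)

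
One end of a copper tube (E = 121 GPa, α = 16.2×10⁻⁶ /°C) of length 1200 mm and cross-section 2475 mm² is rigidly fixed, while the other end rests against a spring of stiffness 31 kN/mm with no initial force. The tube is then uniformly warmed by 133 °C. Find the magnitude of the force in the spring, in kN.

Free thermal expansion: δ_free = αΔT L = 16.2×10⁻⁶ × 133 × 1200 = 2.586 mm.
With a force P in the spring, the elastic change of the tube is PL/(AE) and that of the spring is P/k; compatibility requires their sum to equal δ_free.
So P = δ_free / [L/(AE) + 1/k] = 2.586 / [ 1200/(2475×121×10³) + 1/(31×10³) ].
P = 2.586 / 3.627×10⁻⁵ = 71300 N.

P ≈ 71.3 kN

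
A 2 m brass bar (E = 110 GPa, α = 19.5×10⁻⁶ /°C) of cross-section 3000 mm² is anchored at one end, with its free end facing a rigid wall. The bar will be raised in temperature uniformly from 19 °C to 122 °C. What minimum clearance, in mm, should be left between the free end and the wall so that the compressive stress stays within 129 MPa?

Free expansion if unrestrained: δ_free = αΔT L = 19.5×10⁻⁶ × 103 × 2000 = 4.017 mm.
A stress of 129 MPa corresponds to the wall pushing the bar back by σL/E = 129×2000/(110×10³) = 2.345 mm.
So the gap has to take up the difference, g_min = δ_free − σL/E = 4.017 − 2.345 = 1.672 mm.

g ≈ 1.67 mm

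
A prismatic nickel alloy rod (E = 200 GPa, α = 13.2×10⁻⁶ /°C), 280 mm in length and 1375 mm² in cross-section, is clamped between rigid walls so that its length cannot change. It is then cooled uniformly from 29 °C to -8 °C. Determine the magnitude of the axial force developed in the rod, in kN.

With zero net strain, σ = E·αΔT = 200 GPa × 13.2×10⁻⁶ × 37 = 97.68 MPa.
P = AEαΔT = 1375 × 200×10³ × 13.2×10⁻⁶ × 37 = 134.3 kN (tensile).

P ≈ 134 kN (tensile)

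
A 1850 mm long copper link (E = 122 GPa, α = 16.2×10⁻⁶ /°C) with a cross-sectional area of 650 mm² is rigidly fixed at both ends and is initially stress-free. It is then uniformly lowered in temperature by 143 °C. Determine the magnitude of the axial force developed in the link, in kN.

P ≈ 184 kN (tensile)

The ends cannot move, so σ = EαΔT = 122×10³ × 16.2×10⁻⁶ × 143 = 282.6 MPa.
Then P = σA = 282.6 × 650 mm² = 183.7 kN, tensile.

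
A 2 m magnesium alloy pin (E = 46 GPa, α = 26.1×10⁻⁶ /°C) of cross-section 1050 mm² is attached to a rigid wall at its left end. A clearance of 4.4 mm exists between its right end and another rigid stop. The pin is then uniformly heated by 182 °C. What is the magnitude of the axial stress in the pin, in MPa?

σ ≈ 117 MPa (compressive)

Unrestrained expansion: δ_free = αΔT L = 26.1×10⁻⁶ × 182 × 2000 = 9.5 mm.
After closing the 4.4 mm clearance, 9.5 − 4.4 = 5.1 mm of expansion remains to be suppressed by the wall.
Compatibility: PL/(AE) = 5.1 mm, so σ = P/A = E × (5.1/2000) = 117.3 MPa.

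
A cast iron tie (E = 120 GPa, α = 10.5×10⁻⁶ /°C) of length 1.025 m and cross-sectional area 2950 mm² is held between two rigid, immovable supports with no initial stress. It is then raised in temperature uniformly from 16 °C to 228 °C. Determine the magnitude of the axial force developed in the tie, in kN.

With zero net strain, σ = E·αΔT = 120 GPa × 10.5×10⁻⁶ × 212 = 267.1 MPa.
P = AEαΔT = 2950 × 120×10³ × 10.5×10⁻⁶ × 212 = 788 kN (compressive).

P ≈ 788 kN (compressive)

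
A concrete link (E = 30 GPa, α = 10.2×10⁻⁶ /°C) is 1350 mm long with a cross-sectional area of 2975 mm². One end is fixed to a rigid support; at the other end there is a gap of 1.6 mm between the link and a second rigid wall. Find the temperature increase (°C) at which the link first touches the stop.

ΔT ≈ 116 °C

Contact occurs when the free expansion equals the gap: αΔT L = 1.6 mm.
ΔT = 1.6 / (10.2×10⁻⁶ × 1350) = 116.2 °C.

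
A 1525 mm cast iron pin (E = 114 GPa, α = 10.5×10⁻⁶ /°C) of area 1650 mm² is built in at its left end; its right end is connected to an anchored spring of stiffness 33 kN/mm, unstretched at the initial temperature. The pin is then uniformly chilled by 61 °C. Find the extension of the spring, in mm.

δ ≈ 0.771 mm

The unrestrained thermal change is αΔT L = 10.5×10⁻⁶ × 61 × 1525 = 0.9768 mm.
With a force P in the spring, the elastic change of the pin is PL/(AE) and that of the spring is P/k; compatibility requires their sum to equal δ_free.
P [ L/(AE) + 1/k ] = δ_free → P [ 1525/(1650×114×10³) + 1/(33×10³) ] = 0.9768.
P = 0.9768 / 3.841×10⁻⁵ = 25430 N.
Spring extension = P/k = 25430/(33×10³) = 0.7706 mm.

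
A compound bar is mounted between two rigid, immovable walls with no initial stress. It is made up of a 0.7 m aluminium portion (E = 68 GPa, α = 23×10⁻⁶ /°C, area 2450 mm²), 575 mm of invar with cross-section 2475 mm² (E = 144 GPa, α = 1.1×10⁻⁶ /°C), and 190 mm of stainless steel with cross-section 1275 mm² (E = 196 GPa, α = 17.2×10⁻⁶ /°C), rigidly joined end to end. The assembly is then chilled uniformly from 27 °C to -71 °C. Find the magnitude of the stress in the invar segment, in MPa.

σ ≈ 120 MPa (tensile)

With the walls removed the bar would change length by δ_free = Σ αᵢΔT Lᵢ = 23×10⁻⁶×98×700 + 1.1×10⁻⁶×98×575 + 17.2×10⁻⁶×98×190 = 1.96 mm.
The walls prevent any net length change, so an axial force P (same in every segment) develops. Compatibility: P · Σ Lᵢ/(AᵢEᵢ) = δ_free.
The series flexibility is Σ Lᵢ/(AᵢEᵢ) = 700/(2450×68×10³) + 575/(2475×144×10³) + 190/(1275×196×10³) = 6.575×10⁻⁶ mm/N.
P = 1.96 / 6.575×10⁻⁶ = 298100 N = 298.1 kN, tensile.
σ_{invar} = P / A = 298100 / 2475 = 120.4 MPa.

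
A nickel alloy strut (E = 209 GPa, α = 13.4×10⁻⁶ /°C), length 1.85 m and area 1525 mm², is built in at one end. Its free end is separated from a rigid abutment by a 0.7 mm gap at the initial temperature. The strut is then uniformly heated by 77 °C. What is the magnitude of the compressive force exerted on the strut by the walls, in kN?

Free thermal elongation = αΔT L = 13.4×10⁻⁶ × 77 × 1850 = 1.909 mm.
This exceeds the 0.7 mm gap, so the wall pushes back. The portion of expansion that must be recovered elastically is δ_free − gap = 1.909 − 0.7 = 1.209 mm.
That suppressed elongation corresponds to σ = E·Δ/L = 209×10³ × 1.209/1850 = 136.6 MPa.
P = σA = 136.6 × 1525 = 208.3 kN.

P ≈ 208 kN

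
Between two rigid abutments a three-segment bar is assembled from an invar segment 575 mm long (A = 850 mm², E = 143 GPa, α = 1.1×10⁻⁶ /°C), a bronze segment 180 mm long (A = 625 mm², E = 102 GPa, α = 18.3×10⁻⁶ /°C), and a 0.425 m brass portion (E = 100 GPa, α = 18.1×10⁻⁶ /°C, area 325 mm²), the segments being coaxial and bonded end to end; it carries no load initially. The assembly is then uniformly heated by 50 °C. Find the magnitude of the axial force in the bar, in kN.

If the supports were absent, the total length change would be Σ αᵢΔT Lᵢ = 1.1×10⁻⁶×50×575 + 18.3×10⁻⁶×50×180 + 18.1×10⁻⁶×50×425 = 0.5809 mm.
The walls prevent any net length change, so an axial force P (same in every segment) develops. Compatibility: P · Σ Lᵢ/(AᵢEᵢ) = δ_free.
Σ Lᵢ/(AᵢEᵢ) = 575/(850×143×10³) + 180/(625×102×10³) + 425/(325×100×10³) = 2.063×10⁻⁵ mm/N.
So P = 0.5809 / 2.063×10⁻⁵ = 28.16 kN, compressive.

P ≈ 28.2 kN (compressive)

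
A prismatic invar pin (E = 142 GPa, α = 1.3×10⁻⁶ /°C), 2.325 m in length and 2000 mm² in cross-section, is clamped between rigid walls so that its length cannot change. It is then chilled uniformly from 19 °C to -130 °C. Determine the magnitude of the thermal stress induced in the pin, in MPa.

The supports are rigid, so the total axial strain is zero. The restrained thermal strain is ε = αΔT = 1.3×10⁻⁶ × 149 = 193.7×10⁻⁶.
Hence σ = E·αΔT = 142×10³ × 193.7×10⁻⁶ = 27.51 MPa, tensile.

σ ≈ 27.5 MPa (tensile)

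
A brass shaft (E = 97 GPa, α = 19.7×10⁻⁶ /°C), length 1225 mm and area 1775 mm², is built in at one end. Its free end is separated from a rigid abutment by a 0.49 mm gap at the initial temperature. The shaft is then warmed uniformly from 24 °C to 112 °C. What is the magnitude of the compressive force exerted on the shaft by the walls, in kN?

Unrestrained expansion: δ_free = αΔT L = 19.7×10⁻⁶ × 88 × 1225 = 2.124 mm.
After closing the 0.49 mm clearance, 2.124 − 0.49 = 1.634 mm of expansion remains to be suppressed by the wall.
So σ = E(δ_free − g)/L = 97×10³ × 1.634/1225 = 129.4 MPa.
Force on the wall = σA = 129.4 × 1775 mm² = 229.6 kN.

P ≈ 230 kN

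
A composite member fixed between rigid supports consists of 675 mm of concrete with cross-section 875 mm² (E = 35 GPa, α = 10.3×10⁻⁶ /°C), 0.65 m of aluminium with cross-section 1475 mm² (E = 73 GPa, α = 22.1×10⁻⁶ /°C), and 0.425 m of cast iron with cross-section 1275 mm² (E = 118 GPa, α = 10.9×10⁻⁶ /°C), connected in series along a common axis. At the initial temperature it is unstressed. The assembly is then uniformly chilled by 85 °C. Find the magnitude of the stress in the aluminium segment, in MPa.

With the walls removed the bar would change length by δ_free = Σ αᵢΔT Lᵢ = 10.3×10⁻⁶×85×675 + 22.1×10⁻⁶×85×650 + 10.9×10⁻⁶×85×425 = 2.206 mm.
The rigid supports impose zero overall length change; the single axial force P common to all segments must satisfy P Σ Lᵢ/(AᵢEᵢ) = δ_free.
The series flexibility is Σ Lᵢ/(AᵢEᵢ) = 675/(875×35×10³) + 650/(1475×73×10³) + 425/(1275×118×10³) = 3.09×10⁻⁵ mm/N.
So P = 2.206 / 3.09×10⁻⁵ = 71.38 kN, tensile.
σ_{aluminium} = P / A = 71380 / 1475 = 48.39 MPa.

σ ≈ 48.4 MPa (tensile)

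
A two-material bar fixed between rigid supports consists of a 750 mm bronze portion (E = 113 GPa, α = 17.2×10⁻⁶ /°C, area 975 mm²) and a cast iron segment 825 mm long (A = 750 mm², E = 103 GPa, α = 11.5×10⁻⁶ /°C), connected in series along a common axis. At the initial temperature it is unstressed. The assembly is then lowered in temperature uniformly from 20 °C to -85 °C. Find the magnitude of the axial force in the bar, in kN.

Free thermal contraction of the whole bar: Σ αᵢΔT Lᵢ = 17.2×10⁻⁶×105×750 + 11.5×10⁻⁶×105×825 = 2.351 mm.
The walls prevent any net length change, so an axial force P (same in every segment) develops. Compatibility: P · Σ Lᵢ/(AᵢEᵢ) = δ_free.
Σ Lᵢ/(AᵢEᵢ) = 750/(975×113×10³) + 825/(750×103×10³) = 1.749×10⁻⁵ mm/N.
P = 2.351 / 1.749×10⁻⁵ = 134400 N = 134.4 kN, tensile.

P ≈ 134 kN (tensile)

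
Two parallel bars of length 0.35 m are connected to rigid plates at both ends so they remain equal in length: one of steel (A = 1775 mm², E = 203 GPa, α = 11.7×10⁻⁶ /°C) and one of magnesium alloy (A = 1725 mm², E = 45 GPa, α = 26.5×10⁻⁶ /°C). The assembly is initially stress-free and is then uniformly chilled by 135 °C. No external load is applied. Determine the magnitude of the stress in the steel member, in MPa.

Equilibrium of a rigid end plate with no external load gives equal and opposite internal forces ±P in the two members. Since α_{magnesium alloy} > α_{steel}, cooling drives the magnesium alloy into tension and the steel into compression.
Setting the final lengths equal and cancelling L: (α₁ − α₂)ΔT = P/(A₁E₁) + P/(A₂E₂).
|α₁ − α₂|·ΔT = 14.8×10⁻⁶ × 135 = 0.001998.
1/(A₁E₁) + 1/(A₂E₂) = 1/(1775×203×10³) + 1/(1725×45×10³) = 1.566×10⁻⁸ N⁻¹.
So P = 0.001998 / 1.566×10⁻⁸ = 127.6 kN.
σ_{steel} = P/A₁ = 127600/1775 = 71.89 MPa, compressive.

σ ≈ 71.9 MPa (compressive)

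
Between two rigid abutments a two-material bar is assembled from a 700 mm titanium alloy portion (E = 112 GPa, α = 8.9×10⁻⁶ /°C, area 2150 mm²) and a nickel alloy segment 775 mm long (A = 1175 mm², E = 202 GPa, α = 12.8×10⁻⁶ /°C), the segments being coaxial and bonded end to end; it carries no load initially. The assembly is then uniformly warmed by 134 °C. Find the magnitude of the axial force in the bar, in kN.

P ≈ 351 kN (compressive)

If the supports were absent, the total length change would be Σ αᵢΔT Lᵢ = 8.9×10⁻⁶×134×700 + 12.8×10⁻⁶×134×775 = 2.164 mm.
The rigid supports impose zero overall length change; the single axial force P common to all segments must satisfy P Σ Lᵢ/(AᵢEᵢ) = δ_free.
Σ Lᵢ/(AᵢEᵢ) = 700/(2150×112×10³) + 775/(1175×202×10³) = 6.172×10⁻⁶ mm/N.
So P = 2.164 / 6.172×10⁻⁶ = 350.6 kN, compressive.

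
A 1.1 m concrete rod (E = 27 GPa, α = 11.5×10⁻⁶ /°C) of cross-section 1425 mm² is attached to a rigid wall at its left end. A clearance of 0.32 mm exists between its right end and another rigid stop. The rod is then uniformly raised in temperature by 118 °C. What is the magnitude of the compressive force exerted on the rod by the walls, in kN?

If the wall were absent the rod would grow by αΔT L = 11.5×10⁻⁶ × 118 × 1100 = 1.493 mm.
After closing the 0.32 mm clearance, 1.493 − 0.32 = 1.173 mm of expansion remains to be suppressed by the wall.
So σ = E(δ_free − g)/L = 27×10³ × 1.173/1100 = 28.78 MPa.
P = σA = 28.78 × 1425 = 41.02 kN.

P ≈ 41 kN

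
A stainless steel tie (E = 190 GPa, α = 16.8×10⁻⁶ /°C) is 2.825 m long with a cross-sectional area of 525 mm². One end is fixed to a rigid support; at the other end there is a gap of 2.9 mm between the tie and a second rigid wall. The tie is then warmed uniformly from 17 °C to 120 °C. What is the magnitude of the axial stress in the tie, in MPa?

σ ≈ 134 MPa (compressive)

Free thermal elongation = αΔT L = 16.8×10⁻⁶ × 103 × 2825 = 4.888 mm.
This exceeds the 2.9 mm gap, so the wall pushes back. The portion of expansion that must be recovered elastically is δ_free − gap = 4.888 − 2.9 = 1.988 mm.
So σ = E(δ_free − g)/L = 190×10³ × 1.988/2825 = 133.7 MPa.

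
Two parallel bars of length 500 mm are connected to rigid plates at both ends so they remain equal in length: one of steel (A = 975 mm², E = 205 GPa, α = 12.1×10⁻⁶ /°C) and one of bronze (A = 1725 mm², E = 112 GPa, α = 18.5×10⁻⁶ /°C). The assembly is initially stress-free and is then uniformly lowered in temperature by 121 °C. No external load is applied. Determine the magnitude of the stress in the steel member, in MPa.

σ ≈ 78 MPa (compressive)

Equilibrium of a rigid end plate with no external load gives equal and opposite internal forces ±P in the two members. Since α_{bronze} > α_{steel}, cooling drives the bronze into tension and the steel into compression.
Compatibility of the two members (thermal + elastic change equal): (α₁ − α₂)ΔT = P·[1/(A₁E₁) + 1/(A₂E₂)].
|α₁ − α₂|·ΔT = 6.4×10⁻⁶ × 121 = 0.0007744.
1/(A₁E₁) + 1/(A₂E₂) = 1/(975×205×10³) + 1/(1725×112×10³) = 1.018×10⁻⁸ N⁻¹.
So P = 0.0007744 / 1.018×10⁻⁸ = 76.08 kN.
σ_{steel} = P/A₁ = 76080/975 = 78.03 MPa, compressive.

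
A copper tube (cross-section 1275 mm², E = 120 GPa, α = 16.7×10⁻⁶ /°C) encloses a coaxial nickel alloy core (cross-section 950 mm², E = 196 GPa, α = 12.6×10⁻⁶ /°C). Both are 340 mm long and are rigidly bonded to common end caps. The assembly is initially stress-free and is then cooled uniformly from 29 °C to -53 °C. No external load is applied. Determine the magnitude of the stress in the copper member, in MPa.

Both members must finish at the same length. With the larger α, the copper tends to over-contract; the plates restrain it, putting the copper in tension and the nickel alloy in compression. With no external load the two internal forces are equal and opposite, magnitude P.
Setting the final lengths equal and cancelling L: (α₁ − α₂)ΔT = P/(A₁E₁) + P/(A₂E₂).
|α₁ − α₂|·ΔT = 4.1×10⁻⁶ × 82 = 0.0003362.
1/(A₁E₁) + 1/(A₂E₂) = 1/(1275×120×10³) + 1/(950×196×10³) = 1.191×10⁻⁸ N⁻¹.
So P = 0.0003362 / 1.191×10⁻⁸ = 28.24 kN.
σ_{copper} = P/A₁ = 28240/1275 = 22.15 MPa, tensile.

σ ≈ 22.1 MPa (tensile)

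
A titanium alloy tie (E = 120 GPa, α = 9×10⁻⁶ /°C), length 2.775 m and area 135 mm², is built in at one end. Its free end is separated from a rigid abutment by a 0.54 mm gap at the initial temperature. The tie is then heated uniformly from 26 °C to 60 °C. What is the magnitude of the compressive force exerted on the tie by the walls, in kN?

Free thermal elongation = αΔT L = 9×10⁻⁶ × 34 × 2775 = 0.8492 mm.
The gap closes (δ_free > 0.54 mm) and the wall then resists a further 0.8492 − 0.54 = 0.3092 mm of expansion.
So σ = E(δ_free − g)/L = 120×10³ × 0.3092/2775 = 13.37 MPa.
Force on the wall = σA = 13.37 × 135 mm² = 1.805 kN.

P ≈ 1.8 kN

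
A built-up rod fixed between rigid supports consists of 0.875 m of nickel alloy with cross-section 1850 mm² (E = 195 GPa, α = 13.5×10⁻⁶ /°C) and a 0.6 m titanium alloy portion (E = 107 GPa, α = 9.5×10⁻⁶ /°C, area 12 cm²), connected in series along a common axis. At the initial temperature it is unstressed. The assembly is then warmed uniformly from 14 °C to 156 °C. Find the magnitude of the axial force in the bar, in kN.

P ≈ 350 kN (compressive)

Free thermal expansion of the whole bar: Σ αᵢΔT Lᵢ = 13.5×10⁻⁶×142×875 + 9.5×10⁻⁶×142×600 = 2.487 mm.
The walls prevent any net length change, so an axial force P (same in every segment) develops. Compatibility: P · Σ Lᵢ/(AᵢEᵢ) = δ_free.
Σ Lᵢ/(AᵢEᵢ) = 875/(1850×195×10³) + 600/(1200×107×10³) = 7.098×10⁻⁶ mm/N.
Hence P = δ_free / Σ(L/AE) = 2.487/7.098×10⁻⁶ = 350.3 kN (compressive).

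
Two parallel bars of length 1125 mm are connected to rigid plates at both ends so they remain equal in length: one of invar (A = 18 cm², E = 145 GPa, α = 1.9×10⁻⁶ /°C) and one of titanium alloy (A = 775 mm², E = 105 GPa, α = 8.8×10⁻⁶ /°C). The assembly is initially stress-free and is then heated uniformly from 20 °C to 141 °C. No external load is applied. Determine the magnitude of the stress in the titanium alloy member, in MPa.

Both members must finish at the same length. With the larger α, the titanium alloy tends to over-expand; the plates restrain it, putting the titanium alloy in compression and the invar in tension. With no external load the two internal forces are equal and opposite, magnitude P.
Setting the final lengths equal and cancelling L: (α₁ − α₂)ΔT = P/(A₁E₁) + P/(A₂E₂).
|α₁ − α₂|·ΔT = 6.9×10⁻⁶ × 121 = 0.0008349.
1/(A₁E₁) + 1/(A₂E₂) = 1/(1800×145×10³) + 1/(775×105×10³) = 1.612×10⁻⁸ N⁻¹.
So P = 0.0008349 / 1.612×10⁻⁸ = 51.79 kN.
σ_{titanium alloy} = P/A₂ = 51790/775 = 66.83 MPa, compressive.

σ ≈ 66.8 MPa (compressive)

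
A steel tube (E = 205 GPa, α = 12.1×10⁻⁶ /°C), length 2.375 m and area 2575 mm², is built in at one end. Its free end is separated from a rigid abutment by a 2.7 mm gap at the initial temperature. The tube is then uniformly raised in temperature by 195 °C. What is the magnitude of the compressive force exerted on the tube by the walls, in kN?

If the wall were absent the tube would grow by αΔT L = 12.1×10⁻⁶ × 195 × 2375 = 5.604 mm.
After closing the 2.7 mm clearance, 5.604 − 2.7 = 2.904 mm of expansion remains to be suppressed by the wall.
Compatibility: PL/(AE) = 2.904 mm, so σ = P/A = E × (2.904/2375) = 250.6 MPa.
P = σA = 250.6 × 2575 = 645.4 kN.

P ≈ 645 kN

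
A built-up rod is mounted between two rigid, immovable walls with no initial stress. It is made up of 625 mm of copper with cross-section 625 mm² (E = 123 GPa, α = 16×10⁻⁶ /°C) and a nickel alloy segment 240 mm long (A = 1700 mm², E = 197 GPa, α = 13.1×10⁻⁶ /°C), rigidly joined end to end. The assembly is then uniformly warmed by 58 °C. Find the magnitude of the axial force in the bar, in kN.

P ≈ 86.2 kN (compressive)

Free thermal expansion of the whole bar: Σ αᵢΔT Lᵢ = 16×10⁻⁶×58×625 + 13.1×10⁻⁶×58×240 = 0.7624 mm.
Since the ends are fixed, an axial force P builds up, equal in every segment, with P · Σ Lᵢ/(AᵢEᵢ) = δ_free.
Σ Lᵢ/(AᵢEᵢ) = 625/(625×123×10³) + 240/(1700×197×10³) = 8.847×10⁻⁶ mm/N.
P = 0.7624 / 8.847×10⁻⁶ = 86170 N = 86.17 kN, compressive.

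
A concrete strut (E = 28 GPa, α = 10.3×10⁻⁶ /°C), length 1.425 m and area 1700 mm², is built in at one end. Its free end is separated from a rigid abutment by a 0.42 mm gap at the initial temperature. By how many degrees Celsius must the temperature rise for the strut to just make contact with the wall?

ΔT ≈ 28.6 °C

Contact occurs when the free expansion equals the gap: αΔT L = 0.42 mm.
So ΔT = g/(αL) = 0.42/(10.3×10⁻⁶ × 1425) = 28.62 °C.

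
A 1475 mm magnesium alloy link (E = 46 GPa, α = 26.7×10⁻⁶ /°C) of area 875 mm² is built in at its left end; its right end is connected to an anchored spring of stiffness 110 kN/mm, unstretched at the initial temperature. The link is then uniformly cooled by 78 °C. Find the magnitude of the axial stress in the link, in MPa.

If the spring were absent the link would shorten by αΔT L = 26.7×10⁻⁶ × 78 × 1475 = 3.072 mm.
With a force P in the spring, the elastic change of the link is PL/(AE) and that of the spring is P/k; compatibility requires their sum to equal δ_free.
So P = δ_free / [L/(AE) + 1/k] = 3.072 / [ 1475/(875×46×10³) + 1/(110×10³) ].
P = 3.072 / 4.574×10⁻⁵ = 67160 N.
σ = P/A = 67160/875 = 76.76 MPa.

σ ≈ 76.8 MPa (tensile)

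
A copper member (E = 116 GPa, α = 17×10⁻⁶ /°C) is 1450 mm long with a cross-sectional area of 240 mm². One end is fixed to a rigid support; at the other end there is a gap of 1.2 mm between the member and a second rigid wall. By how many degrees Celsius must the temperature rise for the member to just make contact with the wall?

The gap closes when αΔT L = 1.2 mm, since the member is still unstressed at that instant.
So ΔT = g/(αL) = 1.2/(17×10⁻⁶ × 1450) = 48.68 °C.

ΔT ≈ 48.7 °C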